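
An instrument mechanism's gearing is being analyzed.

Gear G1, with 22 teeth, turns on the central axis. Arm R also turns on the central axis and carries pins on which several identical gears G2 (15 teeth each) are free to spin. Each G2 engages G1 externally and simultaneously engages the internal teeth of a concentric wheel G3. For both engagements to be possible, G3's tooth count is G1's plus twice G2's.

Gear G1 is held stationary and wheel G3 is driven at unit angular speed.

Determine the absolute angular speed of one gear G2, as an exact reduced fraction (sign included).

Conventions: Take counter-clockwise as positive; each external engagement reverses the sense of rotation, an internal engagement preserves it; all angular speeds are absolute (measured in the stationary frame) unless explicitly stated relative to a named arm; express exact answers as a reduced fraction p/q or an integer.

topology: planetary set — G1 22T / G2 15T / G3 52T, arm = carrier (Willis)
ring teeth: 22 + 2·15 = 52
22(ω_sun−ω_arm) = −52(ω_ring−ω_arm),  ω_sun = 0, ω_ring = 1
22(0−ω_arm) = −52(1−ω_arm)  ⇒  74·ω_arm = 52  ⇒  ω_arm = 26/37
sun–planet mesh: 22·(0−26/37) = −15·(ω_p−ω_arm)  ⇒  ω_p−ω_arm = 572/555
ω_p = 26/37 + 572/555 = 26/15
exact speed ratio = 26/15

26/15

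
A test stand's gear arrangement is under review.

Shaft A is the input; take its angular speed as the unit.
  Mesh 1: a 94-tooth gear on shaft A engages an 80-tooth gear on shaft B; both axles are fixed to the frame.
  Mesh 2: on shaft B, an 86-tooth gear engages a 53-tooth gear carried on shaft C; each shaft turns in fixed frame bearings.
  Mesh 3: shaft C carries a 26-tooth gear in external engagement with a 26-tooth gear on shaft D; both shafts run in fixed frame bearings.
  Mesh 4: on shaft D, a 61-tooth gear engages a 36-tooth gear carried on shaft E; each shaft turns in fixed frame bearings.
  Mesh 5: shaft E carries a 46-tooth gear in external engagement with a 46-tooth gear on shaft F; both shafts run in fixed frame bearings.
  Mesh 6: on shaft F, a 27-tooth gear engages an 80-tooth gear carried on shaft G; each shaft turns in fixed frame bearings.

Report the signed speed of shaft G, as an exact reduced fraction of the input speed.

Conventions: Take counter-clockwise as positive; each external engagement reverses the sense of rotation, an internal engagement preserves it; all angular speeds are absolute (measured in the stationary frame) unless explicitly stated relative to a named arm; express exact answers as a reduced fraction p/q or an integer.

6-mesh fixed-axis compound train (all bearings frame-fixed)
mesh 1 [94T→80T]: |ω|/ω_in = 1×94/80 = 47/40, sense flips to −
mesh 2 [86T→53T]: |ω|/ω_in = (47/40)×86/53 = 2021/1060, sense flips to +
mesh 3 [26T→26T]: |ω|/ω_in = (2021/1060)×26/26 = 2021/1060, sense flips to −
mesh 4 [61T→36T]: |ω|/ω_in = (2021/1060)×61/36 = 123281/38160, sense flips to +
mesh 5 [46T→46T]: |ω|/ω_in = (123281/38160)×46/46 = 123281/38160, sense flips to −
mesh 6 [27T→80T]: |ω|/ω_in = (123281/38160)×27/80 = 369843/339200, sense flips to +
signed output speed (× input speed) = 369843/339200

369843/339200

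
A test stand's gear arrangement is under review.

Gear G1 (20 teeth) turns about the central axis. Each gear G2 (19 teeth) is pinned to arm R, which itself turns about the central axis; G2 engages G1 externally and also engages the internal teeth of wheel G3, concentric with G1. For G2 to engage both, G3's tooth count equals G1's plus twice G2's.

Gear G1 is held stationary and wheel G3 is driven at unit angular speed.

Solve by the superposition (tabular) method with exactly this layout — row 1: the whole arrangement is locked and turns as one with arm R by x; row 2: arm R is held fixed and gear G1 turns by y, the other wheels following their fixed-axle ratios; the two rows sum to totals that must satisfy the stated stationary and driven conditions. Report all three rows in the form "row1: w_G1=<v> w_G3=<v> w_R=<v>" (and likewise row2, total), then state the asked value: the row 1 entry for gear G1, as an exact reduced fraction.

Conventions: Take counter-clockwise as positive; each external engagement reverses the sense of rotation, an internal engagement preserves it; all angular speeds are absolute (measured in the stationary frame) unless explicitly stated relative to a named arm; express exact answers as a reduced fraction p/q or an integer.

row1: w_G1=29/39 w_G3=29/39 w_R=29/39
row2: w_G1=-29/39 w_G3=10/39 w_R=0
total: w_G1=0 w_G3=1 w_R=29/39
asked value: 29/39

recognized (axles ride arm R): planetary set, 20/19/58 teeth
row 1 — lock + rotate with arm: ω_sun = ω_ring = ω_arm = x
row 2 (arm held, sun turns y): ω_ring = −(20/58)·y, ω_arm = 0
boundary: total ω_sun = x + y = 0 and total ω_ring = x − (20/58)·y = 1  ⇒  y = -29/39, x = 29/39
row 2 ring = −(20/58)·(-29/39) = 10/39
totals (row 1 + row 2): sun 29/39 + (-29/39) = 0, ring 29/39 + 10/39 = 1, arm 29/39 + 0 = 29/39
asked cell (row1, sun) = 29/39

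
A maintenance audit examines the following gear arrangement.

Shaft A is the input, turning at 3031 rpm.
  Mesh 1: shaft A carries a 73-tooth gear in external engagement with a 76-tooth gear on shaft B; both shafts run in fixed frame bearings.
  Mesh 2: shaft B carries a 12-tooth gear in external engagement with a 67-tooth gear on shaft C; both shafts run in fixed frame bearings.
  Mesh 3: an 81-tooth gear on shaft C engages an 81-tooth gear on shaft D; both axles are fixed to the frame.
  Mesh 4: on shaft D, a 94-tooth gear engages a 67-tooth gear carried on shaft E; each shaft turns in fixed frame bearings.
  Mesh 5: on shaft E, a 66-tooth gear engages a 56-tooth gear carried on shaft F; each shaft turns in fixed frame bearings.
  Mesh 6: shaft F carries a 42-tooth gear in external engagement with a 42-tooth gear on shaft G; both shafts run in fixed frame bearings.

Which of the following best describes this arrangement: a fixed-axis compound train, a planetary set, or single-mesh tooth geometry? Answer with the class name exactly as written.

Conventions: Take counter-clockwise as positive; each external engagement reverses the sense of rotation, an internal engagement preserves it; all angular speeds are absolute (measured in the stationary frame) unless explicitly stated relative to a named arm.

topology: fixed-axis compound train — 6 meshes, A→G
classification: fixed-axis compound train

fixed-axis compound train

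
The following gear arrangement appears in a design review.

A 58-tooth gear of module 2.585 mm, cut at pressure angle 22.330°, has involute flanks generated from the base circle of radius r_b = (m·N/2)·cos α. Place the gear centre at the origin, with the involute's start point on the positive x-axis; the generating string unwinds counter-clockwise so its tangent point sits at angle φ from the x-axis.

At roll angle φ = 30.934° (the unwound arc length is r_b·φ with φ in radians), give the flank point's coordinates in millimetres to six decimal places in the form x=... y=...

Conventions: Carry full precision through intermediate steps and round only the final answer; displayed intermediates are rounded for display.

class = single-mesh tooth geometry [base-circle involute, m = 2.585, 58T]
pitch radius r_p = m·N/2 = 2.585·58/2 = 74.965000
base radius r_b = r_p·cos α = 74.965000·cos 22.330° = 69.343443
roll angle φ = 30.934° = 0.53990015 rad
x = r_b·(cos φ + φ·sin φ) = 78.725324
y = r_b·(sin φ − φ·cos φ) = 3.532742

x=78.725324 y=3.532742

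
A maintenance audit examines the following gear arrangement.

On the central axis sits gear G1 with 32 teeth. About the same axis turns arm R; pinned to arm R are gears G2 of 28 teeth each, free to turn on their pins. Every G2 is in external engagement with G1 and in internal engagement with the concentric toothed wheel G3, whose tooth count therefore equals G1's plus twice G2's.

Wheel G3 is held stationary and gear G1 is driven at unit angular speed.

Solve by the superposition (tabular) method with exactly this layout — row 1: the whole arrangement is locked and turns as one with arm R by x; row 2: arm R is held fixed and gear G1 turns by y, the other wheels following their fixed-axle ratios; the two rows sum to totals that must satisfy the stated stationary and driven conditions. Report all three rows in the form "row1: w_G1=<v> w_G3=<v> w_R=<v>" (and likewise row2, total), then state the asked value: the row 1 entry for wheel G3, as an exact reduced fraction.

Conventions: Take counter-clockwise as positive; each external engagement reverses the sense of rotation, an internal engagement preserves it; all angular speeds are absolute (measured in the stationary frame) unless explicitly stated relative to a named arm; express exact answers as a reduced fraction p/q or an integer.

recognized (axles ride arm R): planetary set, 32/28/88 teeth
superposition row 1 [locked train]: every member turns x
row 2: sun turns y, ring = −(32/88)·y, arm 0
boundary: total ω_ring = x − (32/88)·y = 0 and total ω_sun = x + y = 1  ⇒  y = 11/15, x = 4/15
row 2 ring = −(32/88)·11/15 = -4/15
totals (row 1 + row 2): sun 4/15 + 11/15 = 1, ring 4/15 + (-4/15) = 0, arm 4/15 + 0 = 4/15
asked cell (row1, ring) = 4/15

row1: w_G1=4/15 w_G3=4/15 w_R=4/15
row2: w_G1=11/15 w_G3=-4/15 w_R=0
total: w_G1=1 w_G3=0 w_R=4/15
asked value: 4/15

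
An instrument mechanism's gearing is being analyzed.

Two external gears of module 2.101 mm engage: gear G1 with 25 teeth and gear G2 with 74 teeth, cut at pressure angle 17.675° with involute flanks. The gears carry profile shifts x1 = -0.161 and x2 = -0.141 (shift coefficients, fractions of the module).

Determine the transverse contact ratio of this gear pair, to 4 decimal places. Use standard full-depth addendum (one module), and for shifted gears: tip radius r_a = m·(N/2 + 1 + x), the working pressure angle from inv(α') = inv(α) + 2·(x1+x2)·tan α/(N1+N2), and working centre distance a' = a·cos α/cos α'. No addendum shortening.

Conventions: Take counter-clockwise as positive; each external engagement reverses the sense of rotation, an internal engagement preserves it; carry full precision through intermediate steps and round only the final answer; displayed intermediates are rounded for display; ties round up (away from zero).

topology: single-mesh involute geometry — m = 2.101, 25T/74T pair
base radii: r_b1 = 25.022754, r_b2 = 74.067351
tip radii: r_a1 = 28.025239, r_a2 = 79.541759
inv(α') = inv(17.675°) + 2·(-0.161-0.141)·tan α/(25+74) = 0.00822891  ⇒  α' = 16.49657°
a' = a·cos α / cos α' = 103.9995·cos 17.675°/cos 16.49657° = 103.344082
action lengths: √(r_a1²−r_b1²) = 12.620452, √(r_a2²−r_b2²) = 28.998602
base pitch p_b = π·m·cos α = 6.288904
CR = (12.620452 + 28.998602 − 103.344082·sin 16.49657°)/6.288904 = 1.951642
contact ratio ≈ 1.9516

1.9516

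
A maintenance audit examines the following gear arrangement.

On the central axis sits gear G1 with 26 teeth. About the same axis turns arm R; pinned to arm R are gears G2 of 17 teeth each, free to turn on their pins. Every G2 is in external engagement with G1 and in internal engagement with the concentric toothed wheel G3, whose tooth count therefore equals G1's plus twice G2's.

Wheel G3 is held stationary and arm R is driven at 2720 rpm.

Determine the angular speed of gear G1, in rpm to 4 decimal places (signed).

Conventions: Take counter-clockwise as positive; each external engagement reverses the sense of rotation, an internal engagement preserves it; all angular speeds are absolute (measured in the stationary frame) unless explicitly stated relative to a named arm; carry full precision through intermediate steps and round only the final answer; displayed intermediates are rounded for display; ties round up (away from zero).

topology: planetary set — G1 26T / G2 17T / G3 60T, arm = carrier (Willis)
normalise by the input: solve with ω_arm = 1, then scale by 2720 rpm
ring teeth: 26 + 2·17 = 60
26(ω_sun−ω_arm) = −60(ω_ring−ω_arm),  ω_ring = 0, ω_arm = 1
ω_sun = 1 − (60/26)(0−1) = 43/13
scale: ω_sun = 43/13 × 2720 rpm = +8996.9231 rpm

+8996.9231 rpm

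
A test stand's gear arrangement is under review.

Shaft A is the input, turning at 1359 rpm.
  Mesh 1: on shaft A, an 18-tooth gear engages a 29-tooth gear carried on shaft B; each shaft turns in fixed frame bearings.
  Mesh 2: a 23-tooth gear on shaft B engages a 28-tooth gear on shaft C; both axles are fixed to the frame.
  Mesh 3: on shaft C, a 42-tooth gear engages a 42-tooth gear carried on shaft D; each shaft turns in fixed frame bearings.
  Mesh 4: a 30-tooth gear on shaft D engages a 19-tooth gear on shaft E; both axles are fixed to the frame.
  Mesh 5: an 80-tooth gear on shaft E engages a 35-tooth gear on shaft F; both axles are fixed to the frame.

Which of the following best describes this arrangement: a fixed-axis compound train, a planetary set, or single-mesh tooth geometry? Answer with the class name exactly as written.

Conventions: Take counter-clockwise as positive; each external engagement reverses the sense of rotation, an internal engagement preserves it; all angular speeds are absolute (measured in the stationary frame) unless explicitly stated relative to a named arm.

class = fixed-axis compound train [5 meshes; 5 ratios multiply, 5 sense flips]
classification: fixed-axis compound train

fixed-axis compound train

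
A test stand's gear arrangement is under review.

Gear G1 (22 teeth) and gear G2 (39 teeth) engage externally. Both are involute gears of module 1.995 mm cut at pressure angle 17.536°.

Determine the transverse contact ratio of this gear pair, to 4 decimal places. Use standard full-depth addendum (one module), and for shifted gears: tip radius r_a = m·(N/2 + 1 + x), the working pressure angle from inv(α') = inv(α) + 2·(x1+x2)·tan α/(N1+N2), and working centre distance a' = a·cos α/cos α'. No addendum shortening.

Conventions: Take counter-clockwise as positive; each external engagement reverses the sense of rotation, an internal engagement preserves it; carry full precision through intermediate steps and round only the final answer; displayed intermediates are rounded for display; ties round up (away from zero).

1.7601

class = single-mesh tooth geometry [involute pair 22T × 39T, m = 1.995]
base radii: r_b1 = 20.925168, r_b2 = 37.094616
tip radii: r_a1 = 23.940000, r_a2 = 40.897500
no profile shift: α' = α, a' = a
action lengths: √(r_a1²−r_b1²) = 11.630174, √(r_a2²−r_b2²) = 17.221932
base pitch p_b = π·m·cos α = 5.976214
CR = (11.630174 + 17.221932 − 60.847500·sin 17.53600°)/5.976214 = 1.760053
contact ratio ≈ 1.7601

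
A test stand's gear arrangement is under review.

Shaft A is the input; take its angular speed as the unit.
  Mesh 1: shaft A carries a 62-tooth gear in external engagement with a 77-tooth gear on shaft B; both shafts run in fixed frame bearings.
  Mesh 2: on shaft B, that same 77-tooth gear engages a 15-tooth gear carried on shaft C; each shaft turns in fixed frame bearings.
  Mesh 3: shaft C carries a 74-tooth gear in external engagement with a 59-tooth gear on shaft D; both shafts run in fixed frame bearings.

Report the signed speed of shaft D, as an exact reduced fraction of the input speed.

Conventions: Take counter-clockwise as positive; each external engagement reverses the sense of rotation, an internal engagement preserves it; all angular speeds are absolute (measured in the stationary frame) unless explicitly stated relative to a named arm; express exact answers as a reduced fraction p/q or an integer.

3-mesh fixed-axis compound train (all bearings frame-fixed)
mesh 1 [62T→77T]: |ω|/ω_in = 1×62/77 = 62/77, sense flips to −
mesh 2 [77T→15T]: |ω|/ω_in = (62/77)×77/15 = 62/15, sense flips to +
mesh 3 [74T→59T]: |ω|/ω_in = (62/15)×74/59 = 4588/885, sense flips to −
signed output speed (× input speed) = -4588/885

-4588/885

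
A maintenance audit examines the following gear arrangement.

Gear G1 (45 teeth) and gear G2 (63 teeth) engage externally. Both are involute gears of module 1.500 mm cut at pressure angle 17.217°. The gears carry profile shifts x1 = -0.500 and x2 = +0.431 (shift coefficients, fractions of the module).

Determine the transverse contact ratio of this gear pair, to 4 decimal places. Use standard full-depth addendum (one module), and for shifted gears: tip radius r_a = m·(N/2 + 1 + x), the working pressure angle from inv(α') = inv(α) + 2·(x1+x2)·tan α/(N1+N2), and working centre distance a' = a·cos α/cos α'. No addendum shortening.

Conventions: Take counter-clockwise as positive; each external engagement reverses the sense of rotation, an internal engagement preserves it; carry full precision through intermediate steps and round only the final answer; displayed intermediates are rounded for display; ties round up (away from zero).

single-mesh involute tooth geometry (45T engaging 63T at module 1.500)
base radii: r_b1 = 32.237682, r_b2 = 45.132755
tip radii: r_a1 = 34.500000, r_a2 = 49.396500
inv(α') = inv(17.217°) + 2·(-0.500+0.431)·tan α/(45+63) = 0.00898759  ⇒  α' = 16.97721°
a' = a·cos α / cos α' = 81.0000·cos 17.217°/cos 16.97721° = 80.895798
action lengths: √(r_a1²−r_b1²) = 12.287467, √(r_a2²−r_b2²) = 20.076071
base pitch p_b = π·m·cos α = 4.501230
CR = (12.287467 + 20.076071 − 80.895798·sin 16.97721°)/4.501230 = 1.942284
contact ratio ≈ 1.9423

1.9423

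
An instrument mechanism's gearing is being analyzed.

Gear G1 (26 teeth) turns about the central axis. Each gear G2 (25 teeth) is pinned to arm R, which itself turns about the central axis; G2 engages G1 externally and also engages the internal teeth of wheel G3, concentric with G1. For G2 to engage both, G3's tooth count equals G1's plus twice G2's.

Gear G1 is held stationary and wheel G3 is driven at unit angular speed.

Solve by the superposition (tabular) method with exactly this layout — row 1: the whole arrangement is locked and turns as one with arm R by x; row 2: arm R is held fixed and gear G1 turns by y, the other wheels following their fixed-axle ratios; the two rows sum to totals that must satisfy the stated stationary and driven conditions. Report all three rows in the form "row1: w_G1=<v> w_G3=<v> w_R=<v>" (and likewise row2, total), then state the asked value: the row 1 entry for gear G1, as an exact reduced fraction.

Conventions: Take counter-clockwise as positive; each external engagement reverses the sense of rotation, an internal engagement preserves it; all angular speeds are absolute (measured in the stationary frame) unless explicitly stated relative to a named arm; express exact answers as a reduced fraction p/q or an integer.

row1: w_G1=38/51 w_G3=38/51 w_R=38/51
row2: w_G1=-38/51 w_G3=13/51 w_R=0
total: w_G1=0 w_G3=1 w_R=38/51
asked value: 38/51

planetary set (26T centre, 25T on arm, 76T internal) — Willis relation
superposition row 1 [locked train]: every member turns x
superposition row 2 [arm held]: sun y, ring −(26/76)·y, arm 0
boundary: total ω_sun = x + y = 0 and total ω_ring = x − (26/76)·y = 1  ⇒  y = -38/51, x = 38/51
row 2 ring = −(26/76)·(-38/51) = 13/51
totals (row 1 + row 2): sun 38/51 + (-38/51) = 0, ring 38/51 + 13/51 = 1, arm 38/51 + 0 = 38/51
asked cell (row1, sun) = 38/51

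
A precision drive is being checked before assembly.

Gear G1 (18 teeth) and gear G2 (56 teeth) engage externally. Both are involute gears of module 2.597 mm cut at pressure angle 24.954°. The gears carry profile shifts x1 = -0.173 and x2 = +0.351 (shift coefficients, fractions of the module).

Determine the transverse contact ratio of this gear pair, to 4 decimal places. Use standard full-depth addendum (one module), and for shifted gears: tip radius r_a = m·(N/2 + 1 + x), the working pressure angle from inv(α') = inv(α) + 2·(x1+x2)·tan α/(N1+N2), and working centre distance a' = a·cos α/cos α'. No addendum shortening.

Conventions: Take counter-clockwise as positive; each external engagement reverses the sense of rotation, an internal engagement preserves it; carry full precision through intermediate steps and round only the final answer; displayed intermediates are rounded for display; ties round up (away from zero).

single-mesh involute tooth geometry (18T engaging 56T at module 2.597)
base radii: r_b1 = 21.191056, r_b2 = 65.927728
tip radii: r_a1 = 25.520719, r_a2 = 76.224547
inv(α') = inv(24.954°) + 2·(-0.173+0.351)·tan α/(18+56) = 0.03203975  ⇒  α' = 25.53098°
a' = a·cos α / cos α' = 96.0890·cos 24.954°/cos 25.53098° = 96.546300
action lengths: √(r_a1²−r_b1²) = 14.221331, √(r_a2²−r_b2²) = 38.258544
base pitch p_b = π·m·cos α = 7.397074
CR = (14.221331 + 38.258544 − 96.546300·sin 25.53098°)/7.397074 = 1.469299
contact ratio ≈ 1.4693

1.4693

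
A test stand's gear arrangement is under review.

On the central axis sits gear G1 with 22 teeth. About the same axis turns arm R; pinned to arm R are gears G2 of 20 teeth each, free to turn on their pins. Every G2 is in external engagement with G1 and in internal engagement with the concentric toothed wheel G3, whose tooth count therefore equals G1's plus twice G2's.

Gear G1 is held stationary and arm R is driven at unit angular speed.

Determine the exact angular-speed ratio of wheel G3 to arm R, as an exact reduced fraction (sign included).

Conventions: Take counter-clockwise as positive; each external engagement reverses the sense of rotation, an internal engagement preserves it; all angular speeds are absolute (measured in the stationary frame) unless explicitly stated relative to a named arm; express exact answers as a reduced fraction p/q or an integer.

topology: planetary set — G1 22T / G2 20T / G3 62T, arm = carrier (Willis)
ring teeth: 22 + 2·20 = 62
22(ω_sun−ω_arm) = −62(ω_ring−ω_arm),  ω_sun = 0, ω_arm = 1
ω_ring = 1 − (22/62)(0−1) = 42/31
ω_out/ω_in = 42/31

42/31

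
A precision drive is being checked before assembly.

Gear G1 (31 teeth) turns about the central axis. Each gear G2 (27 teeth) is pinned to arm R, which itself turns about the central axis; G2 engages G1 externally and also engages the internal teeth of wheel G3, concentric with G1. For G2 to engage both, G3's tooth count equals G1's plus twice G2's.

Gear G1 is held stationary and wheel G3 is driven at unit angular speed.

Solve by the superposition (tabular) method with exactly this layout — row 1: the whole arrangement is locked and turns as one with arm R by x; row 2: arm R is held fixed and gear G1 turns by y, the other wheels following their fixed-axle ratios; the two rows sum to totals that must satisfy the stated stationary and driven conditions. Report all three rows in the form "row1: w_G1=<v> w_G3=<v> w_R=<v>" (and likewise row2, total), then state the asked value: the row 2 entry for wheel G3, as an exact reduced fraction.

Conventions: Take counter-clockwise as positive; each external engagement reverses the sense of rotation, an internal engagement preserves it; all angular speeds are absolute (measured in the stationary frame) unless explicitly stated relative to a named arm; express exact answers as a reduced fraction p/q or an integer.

row1: w_G1=85/116 w_G3=85/116 w_R=85/116
row2: w_G1=-85/116 w_G3=31/116 w_R=0
total: w_G1=0 w_G3=1 w_R=85/116
asked value: 31/116

topology: planetary set — G1 31T / G2 27T / G3 85T, arm = carrier (Willis)
row 1 — lock + rotate with arm: ω_sun = ω_ring = ω_arm = x
superposition row 2 [arm held]: sun y, ring −(31/85)·y, arm 0
boundary: total ω_sun = x + y = 0 and total ω_ring = x − (31/85)·y = 1  ⇒  y = -85/116, x = 85/116
row 2 ring = −(31/85)·(-85/116) = 31/116
totals (row 1 + row 2): sun 85/116 + (-85/116) = 0, ring 85/116 + 31/116 = 1, arm 85/116 + 0 = 85/116
asked cell (row2, ring) = 31/116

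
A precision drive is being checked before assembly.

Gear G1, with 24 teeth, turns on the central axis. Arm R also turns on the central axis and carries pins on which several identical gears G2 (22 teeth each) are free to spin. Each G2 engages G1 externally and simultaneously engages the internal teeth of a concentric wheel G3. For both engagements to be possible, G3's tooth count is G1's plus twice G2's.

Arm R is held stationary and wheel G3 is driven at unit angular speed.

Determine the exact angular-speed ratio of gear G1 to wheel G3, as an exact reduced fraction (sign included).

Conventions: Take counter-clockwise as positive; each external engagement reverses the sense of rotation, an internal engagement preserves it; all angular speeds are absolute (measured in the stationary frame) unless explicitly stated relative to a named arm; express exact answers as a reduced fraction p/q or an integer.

planetary set (24T centre, 22T on arm, 68T internal) — Willis relation
ring teeth: 24 + 2·22 = 68
24(ω_sun−ω_arm) = −68(ω_ring−ω_arm),  ω_arm = 0, ω_ring = 1
ω_sun = 0 − (68/24)(1−0) = -17/6
ω_out/ω_in = -17/6

-17/6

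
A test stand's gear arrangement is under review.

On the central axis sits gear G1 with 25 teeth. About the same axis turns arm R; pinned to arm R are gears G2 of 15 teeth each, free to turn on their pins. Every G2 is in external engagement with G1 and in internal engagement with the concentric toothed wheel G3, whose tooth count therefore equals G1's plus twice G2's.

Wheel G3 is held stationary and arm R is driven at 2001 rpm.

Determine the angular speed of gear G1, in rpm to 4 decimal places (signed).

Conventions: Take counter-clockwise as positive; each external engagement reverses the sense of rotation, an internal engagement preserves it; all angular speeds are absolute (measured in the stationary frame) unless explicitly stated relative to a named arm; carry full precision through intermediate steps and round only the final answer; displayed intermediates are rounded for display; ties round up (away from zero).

recognized (axles ride arm R): planetary set, 25/15/55 teeth
normalise by the input: solve with ω_arm = 1, then scale by 2001 rpm
ring teeth: 25 + 2·15 = 55
25(ω_sun−ω_arm) = −55(ω_ring−ω_arm),  ω_ring = 0, ω_arm = 1
ω_sun = 1 − (55/25)(0−1) = 16/5
scale: ω_sun = 16/5 × 2001 rpm = +6403.2000 rpm

+6403.2000 rpm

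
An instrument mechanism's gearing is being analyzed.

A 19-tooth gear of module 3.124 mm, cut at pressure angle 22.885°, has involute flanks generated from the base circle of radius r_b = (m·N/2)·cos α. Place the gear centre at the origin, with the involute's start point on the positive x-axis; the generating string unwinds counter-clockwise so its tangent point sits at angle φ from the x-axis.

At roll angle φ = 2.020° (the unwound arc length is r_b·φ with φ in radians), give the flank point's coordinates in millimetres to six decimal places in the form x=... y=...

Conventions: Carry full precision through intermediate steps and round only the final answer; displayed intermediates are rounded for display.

x=27.358950 y=0.000399

topology: single-mesh involute geometry — m = 3.124, N = 19
pitch radius r_p = m·N/2 = 3.124·19/2 = 29.678000
base radius r_b = r_p·cos α = 29.678000·cos 22.885° = 27.341963
roll angle φ = 2.020° = 0.03525565 rad
x = r_b·(cos φ + φ·sin φ) = 27.358950
y = r_b·(sin φ − φ·cos φ) = 0.000399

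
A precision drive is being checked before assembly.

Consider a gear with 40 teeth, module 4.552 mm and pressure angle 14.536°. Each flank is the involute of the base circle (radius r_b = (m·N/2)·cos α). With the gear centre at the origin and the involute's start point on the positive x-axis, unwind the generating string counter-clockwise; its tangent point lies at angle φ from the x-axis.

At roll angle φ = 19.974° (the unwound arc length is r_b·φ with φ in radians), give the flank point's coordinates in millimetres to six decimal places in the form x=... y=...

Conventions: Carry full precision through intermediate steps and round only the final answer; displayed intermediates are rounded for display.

class = single-mesh tooth geometry [base-circle involute, m = 4.552, 40T]
pitch radius r_p = m·N/2 = 4.552·40/2 = 91.040000
base radius r_b = r_p·cos α = 91.040000·cos 14.536° = 88.125822
roll angle φ = 19.974° = 0.34861206 rad
x = r_b·(cos φ + φ·sin φ) = 93.319200
y = r_b·(sin φ − φ·cos φ) = 1.229481

x=93.319200 y=1.229481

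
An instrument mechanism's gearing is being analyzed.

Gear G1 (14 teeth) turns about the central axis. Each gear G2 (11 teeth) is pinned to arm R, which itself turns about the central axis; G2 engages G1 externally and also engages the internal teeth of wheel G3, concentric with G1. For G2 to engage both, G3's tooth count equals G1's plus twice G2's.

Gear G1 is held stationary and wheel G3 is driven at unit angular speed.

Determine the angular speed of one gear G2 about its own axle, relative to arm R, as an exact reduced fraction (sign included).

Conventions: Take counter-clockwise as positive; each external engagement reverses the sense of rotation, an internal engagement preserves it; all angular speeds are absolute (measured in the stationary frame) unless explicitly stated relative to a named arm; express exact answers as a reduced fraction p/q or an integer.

252/275

recognized (axles ride arm R): planetary set, 14/11/36 teeth
ring teeth: 14 + 2·11 = 36
14(ω_sun−ω_arm) = −36(ω_ring−ω_arm),  ω_sun = 0, ω_ring = 1
14(0−ω_arm) = −36(1−ω_arm)  ⇒  50·ω_arm = 36  ⇒  ω_arm = 18/25
sun–planet mesh: 14·(0−18/25) = −11·(ω_p−ω_arm)  ⇒  ω_p−ω_arm = 252/275
exact speed ratio = 252/275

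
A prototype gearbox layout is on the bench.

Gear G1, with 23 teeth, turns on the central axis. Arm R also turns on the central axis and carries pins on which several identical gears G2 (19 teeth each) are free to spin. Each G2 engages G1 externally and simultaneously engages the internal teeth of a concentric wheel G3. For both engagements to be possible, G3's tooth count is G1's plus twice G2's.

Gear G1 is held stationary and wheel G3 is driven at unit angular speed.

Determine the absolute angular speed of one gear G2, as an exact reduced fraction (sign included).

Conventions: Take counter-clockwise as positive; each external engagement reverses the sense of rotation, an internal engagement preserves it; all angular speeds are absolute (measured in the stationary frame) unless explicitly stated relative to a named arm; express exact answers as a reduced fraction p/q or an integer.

planetary set (23T centre, 19T on arm, 61T internal) — Willis relation
ring teeth: 23 + 2·19 = 61
23(ω_sun−ω_arm) = −61(ω_ring−ω_arm),  ω_sun = 0, ω_ring = 1
23(0−ω_arm) = −61(1−ω_arm)  ⇒  84·ω_arm = 61  ⇒  ω_arm = 61/84
sun–planet mesh: 23·(0−61/84) = −19·(ω_p−ω_arm)  ⇒  ω_p−ω_arm = 1403/1596
ω_p = 61/84 + 1403/1596 = 61/38
exact speed ratio = 61/38

61/38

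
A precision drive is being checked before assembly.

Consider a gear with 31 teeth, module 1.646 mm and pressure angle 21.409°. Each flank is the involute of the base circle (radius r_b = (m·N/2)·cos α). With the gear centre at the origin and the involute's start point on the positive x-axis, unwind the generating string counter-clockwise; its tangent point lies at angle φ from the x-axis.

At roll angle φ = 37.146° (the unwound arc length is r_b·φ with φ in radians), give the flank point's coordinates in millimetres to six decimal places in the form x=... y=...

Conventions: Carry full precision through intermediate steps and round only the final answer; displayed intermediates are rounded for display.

single-mesh involute tooth geometry (31T wheel at module 1.646)
pitch radius r_p = m·N/2 = 1.646·31/2 = 25.513000
base radius r_b = r_p·cos α = 25.513000·cos 21.409° = 23.752564
roll angle φ = 37.146° = 0.64832000 rad
x = r_b·(cos φ + φ·sin φ) = 28.231971
y = r_b·(sin φ − φ·cos φ) = 2.068199

x=28.231971 y=2.068199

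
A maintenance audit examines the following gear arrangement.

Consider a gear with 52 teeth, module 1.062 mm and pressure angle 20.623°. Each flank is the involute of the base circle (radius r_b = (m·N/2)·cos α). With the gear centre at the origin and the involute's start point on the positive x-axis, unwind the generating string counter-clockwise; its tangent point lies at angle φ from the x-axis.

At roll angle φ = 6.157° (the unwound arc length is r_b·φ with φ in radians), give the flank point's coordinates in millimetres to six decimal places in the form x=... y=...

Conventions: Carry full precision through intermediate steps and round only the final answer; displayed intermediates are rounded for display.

single-mesh involute tooth geometry (52T wheel at module 1.062)
pitch radius r_p = m·N/2 = 1.062·52/2 = 27.612000
base radius r_b = r_p·cos α = 27.612000·cos 20.623° = 25.842574
roll angle φ = 6.157° = 0.10745992 rad
x = r_b·(cos φ + φ·sin φ) = 25.991354
y = r_b·(sin φ − φ·cos φ) = 0.010677

x=25.991354 y=0.010677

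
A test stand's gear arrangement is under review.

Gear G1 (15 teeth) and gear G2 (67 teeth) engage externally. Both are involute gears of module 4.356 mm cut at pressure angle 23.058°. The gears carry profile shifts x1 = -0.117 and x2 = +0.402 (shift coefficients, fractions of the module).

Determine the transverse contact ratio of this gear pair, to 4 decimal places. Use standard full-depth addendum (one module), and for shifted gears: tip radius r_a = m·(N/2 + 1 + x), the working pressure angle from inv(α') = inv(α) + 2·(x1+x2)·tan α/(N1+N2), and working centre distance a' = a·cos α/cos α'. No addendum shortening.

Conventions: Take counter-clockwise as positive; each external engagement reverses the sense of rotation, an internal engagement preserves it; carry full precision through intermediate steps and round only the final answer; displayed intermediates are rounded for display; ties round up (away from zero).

1.5125

class = single-mesh tooth geometry [involute pair 15T × 67T, m = 4.356]
base radii: r_b1 = 30.059956, r_b2 = 134.267804
tip radii: r_a1 = 36.516348, r_a2 = 152.033112
inv(α') = inv(23.058°) + 2·(-0.117+0.402)·tan α/(15+67) = 0.02619092  ⇒  α' = 23.95402°
a' = a·cos α / cos α' = 178.5960·cos 23.058°/cos 23.95402° = 179.814935
action lengths: √(r_a1²−r_b1²) = 20.732648, √(r_a2²−r_b2²) = 71.317768
base pitch p_b = π·m·cos α = 12.591485
CR = (20.732648 + 71.317768 − 179.814935·sin 23.95402°)/12.591485 = 1.512526
contact ratio ≈ 1.5125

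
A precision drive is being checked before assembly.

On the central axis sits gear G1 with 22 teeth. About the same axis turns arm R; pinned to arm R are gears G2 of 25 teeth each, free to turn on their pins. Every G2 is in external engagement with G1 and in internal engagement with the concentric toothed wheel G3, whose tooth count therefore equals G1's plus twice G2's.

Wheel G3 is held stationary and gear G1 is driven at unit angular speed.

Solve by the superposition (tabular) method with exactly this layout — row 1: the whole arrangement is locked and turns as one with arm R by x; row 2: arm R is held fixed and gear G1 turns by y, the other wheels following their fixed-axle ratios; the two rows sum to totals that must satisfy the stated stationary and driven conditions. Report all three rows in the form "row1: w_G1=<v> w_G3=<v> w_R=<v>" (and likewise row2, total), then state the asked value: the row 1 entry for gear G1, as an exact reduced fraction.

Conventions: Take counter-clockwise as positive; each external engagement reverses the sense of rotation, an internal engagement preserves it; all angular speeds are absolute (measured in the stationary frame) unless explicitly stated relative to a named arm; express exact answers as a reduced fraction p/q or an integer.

recognized (axles ride arm R): planetary set, 22/25/72 teeth
row 1: whole set turns with the arm by x
superposition row 2 [arm held]: sun y, ring −(22/72)·y, arm 0
boundary: total ω_ring = x − (22/72)·y = 0 and total ω_sun = x + y = 1  ⇒  y = 36/47, x = 11/47
row 2 ring = −(22/72)·36/47 = -11/47
totals (row 1 + row 2): sun 11/47 + 36/47 = 1, ring 11/47 + (-11/47) = 0, arm 11/47 + 0 = 11/47
asked cell (row1, sun) = 11/47

row1: w_G1=11/47 w_G3=11/47 w_R=11/47
row2: w_G1=36/47 w_G3=-11/47 w_R=0
total: w_G1=1 w_G3=0 w_R=11/47
asked value: 11/47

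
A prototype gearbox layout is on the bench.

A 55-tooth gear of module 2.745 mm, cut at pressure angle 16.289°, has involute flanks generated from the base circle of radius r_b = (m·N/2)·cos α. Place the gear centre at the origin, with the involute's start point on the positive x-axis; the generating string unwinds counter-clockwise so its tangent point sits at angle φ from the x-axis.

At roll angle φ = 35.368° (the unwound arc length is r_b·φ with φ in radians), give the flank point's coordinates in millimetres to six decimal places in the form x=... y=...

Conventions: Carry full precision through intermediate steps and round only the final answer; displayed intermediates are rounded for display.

recognized (one wheel, involute flank): single-mesh tooth geometry, m = 2.745, N = 55
pitch radius r_p = m·N/2 = 2.745·55/2 = 75.487500
base radius r_b = r_p·cos α = 75.487500·cos 16.289° = 72.457368
roll angle φ = 35.368° = 0.61728805 rad
x = r_b·(cos φ + φ·sin φ) = 84.974630
y = r_b·(sin φ − φ·cos φ) = 5.467455

x=84.974630 y=5.467455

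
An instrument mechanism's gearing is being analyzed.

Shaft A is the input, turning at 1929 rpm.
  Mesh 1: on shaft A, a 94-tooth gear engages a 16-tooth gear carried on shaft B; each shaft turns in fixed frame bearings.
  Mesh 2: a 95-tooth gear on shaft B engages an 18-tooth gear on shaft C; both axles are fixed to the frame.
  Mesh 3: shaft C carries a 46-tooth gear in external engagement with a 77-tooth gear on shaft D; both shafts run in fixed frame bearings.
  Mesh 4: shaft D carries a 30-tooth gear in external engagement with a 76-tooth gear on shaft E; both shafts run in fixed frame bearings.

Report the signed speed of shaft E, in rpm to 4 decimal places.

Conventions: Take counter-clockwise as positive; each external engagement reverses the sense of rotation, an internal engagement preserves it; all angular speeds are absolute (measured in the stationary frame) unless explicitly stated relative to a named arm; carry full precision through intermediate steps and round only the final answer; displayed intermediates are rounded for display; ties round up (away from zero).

recognized (5 fixed axles, 4 meshes): fixed-axis compound train
mesh 1 [94T→16T]: ω = 1929.0000×94/16 = 11332.8750 rpm, sense flips to −
mesh 2 [95T→18T]: ω = 11332.8750×95/18 = 59812.3958 rpm, sense flips to +
mesh 3 [46T→77T]: ω = 59812.3958×46/77 = 35732.0806 rpm, sense flips to −
mesh 4 [30T→76T]: ω = 35732.0806×30/76 = 14104.7687 rpm, sense flips to +
signed output speed = +14104.7687 rpm

+14104.7687 rpm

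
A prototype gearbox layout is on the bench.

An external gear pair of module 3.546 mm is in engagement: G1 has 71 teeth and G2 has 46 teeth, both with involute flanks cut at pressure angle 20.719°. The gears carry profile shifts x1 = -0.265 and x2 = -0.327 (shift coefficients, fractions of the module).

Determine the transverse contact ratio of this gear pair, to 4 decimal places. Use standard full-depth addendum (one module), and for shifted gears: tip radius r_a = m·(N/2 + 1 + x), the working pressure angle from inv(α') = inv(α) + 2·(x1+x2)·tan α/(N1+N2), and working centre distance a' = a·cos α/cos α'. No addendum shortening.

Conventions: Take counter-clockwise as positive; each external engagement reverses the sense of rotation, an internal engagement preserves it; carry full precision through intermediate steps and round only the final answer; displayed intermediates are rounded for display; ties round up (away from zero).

single-mesh involute tooth geometry (71T engaging 46T at module 3.546)
base radii: r_b1 = 117.741739, r_b2 = 76.283380
tip radii: r_a1 = 128.489310, r_a2 = 83.944458
inv(α') = inv(20.719°) + 2·(-0.265-0.327)·tan α/(71+46) = 0.01280502  ⇒  α' = 19.04337°
a' = a·cos α / cos α' = 207.4410·cos 20.719°/cos 19.04337° = 205.258533
action lengths: √(r_a1²−r_b1²) = 51.443034, √(r_a2²−r_b2²) = 35.035952
base pitch p_b = π·m·cos α = 10.419622
CR = (51.443034 + 35.035952 − 205.258533·sin 19.04337°)/10.419622 = 1.872089
contact ratio ≈ 1.8721

1.8721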